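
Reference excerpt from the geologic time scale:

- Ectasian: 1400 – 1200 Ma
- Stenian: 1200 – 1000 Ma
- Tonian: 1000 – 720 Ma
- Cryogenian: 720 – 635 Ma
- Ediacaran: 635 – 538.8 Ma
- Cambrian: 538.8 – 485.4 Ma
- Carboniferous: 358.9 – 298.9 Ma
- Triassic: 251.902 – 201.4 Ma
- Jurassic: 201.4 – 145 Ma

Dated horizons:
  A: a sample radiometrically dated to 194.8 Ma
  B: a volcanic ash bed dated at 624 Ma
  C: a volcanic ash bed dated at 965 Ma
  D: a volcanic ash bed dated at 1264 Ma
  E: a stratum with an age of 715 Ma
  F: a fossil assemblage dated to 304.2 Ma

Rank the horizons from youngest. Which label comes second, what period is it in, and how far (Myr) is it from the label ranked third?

F, in the Carboniferous; 319.8 million years to B

Smaller Ma means younger, so youngest first: A 194.8 < F 304.2 < B 624 < E 715 < C 965 < D 1264.
Counting 2 along gives F (304.2 Ma); the excerpt puts that inside the Carboniferous, 358.9–298.9 Ma.
Next in line is B (624 Ma), and 624 − 304.2 = 319.8 Myr.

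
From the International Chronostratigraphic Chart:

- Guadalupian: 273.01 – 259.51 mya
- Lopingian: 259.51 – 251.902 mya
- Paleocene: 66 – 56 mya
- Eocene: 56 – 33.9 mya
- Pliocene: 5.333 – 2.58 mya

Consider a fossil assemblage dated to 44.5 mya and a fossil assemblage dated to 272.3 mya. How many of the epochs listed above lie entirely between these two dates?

2

The older date is 272.3 Ma and the younger is 44.5 Ma.
Epochs with start < 272.3 and end > 44.5 Ma: Lopingian (259.51–251.902), Paleocene (66–56).
That is 2 complete epochs.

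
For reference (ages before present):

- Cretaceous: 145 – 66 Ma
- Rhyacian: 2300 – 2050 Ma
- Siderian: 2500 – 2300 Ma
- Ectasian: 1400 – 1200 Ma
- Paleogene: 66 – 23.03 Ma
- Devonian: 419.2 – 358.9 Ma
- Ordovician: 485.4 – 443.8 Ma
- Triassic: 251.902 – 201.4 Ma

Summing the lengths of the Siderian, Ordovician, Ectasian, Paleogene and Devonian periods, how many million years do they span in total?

Each duration: Siderian = 200; Ordovician = 41.6; Ectasian = 200; Paleogene = 42.97; Devonian = 60.3.
Sum: 200 + 41.6 + 200 + 42.97 + 60.3 = 544.87 Myr.

544.87 million years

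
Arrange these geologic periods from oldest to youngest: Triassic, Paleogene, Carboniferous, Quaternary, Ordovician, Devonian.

Ordovician, then Devonian, then Carboniferous, then Triassic, then Paleogene, then Quaternary

Group by era (each group listed oldest first) — Paleozoic: Ordovician, Devonian, Carboniferous; Mesozoic: Triassic; Cenozoic: Paleogene, Quaternary. The eras run Paleozoic → Mesozoic → Cenozoic. Concatenating the groups in that era order gives oldest to youngest directly.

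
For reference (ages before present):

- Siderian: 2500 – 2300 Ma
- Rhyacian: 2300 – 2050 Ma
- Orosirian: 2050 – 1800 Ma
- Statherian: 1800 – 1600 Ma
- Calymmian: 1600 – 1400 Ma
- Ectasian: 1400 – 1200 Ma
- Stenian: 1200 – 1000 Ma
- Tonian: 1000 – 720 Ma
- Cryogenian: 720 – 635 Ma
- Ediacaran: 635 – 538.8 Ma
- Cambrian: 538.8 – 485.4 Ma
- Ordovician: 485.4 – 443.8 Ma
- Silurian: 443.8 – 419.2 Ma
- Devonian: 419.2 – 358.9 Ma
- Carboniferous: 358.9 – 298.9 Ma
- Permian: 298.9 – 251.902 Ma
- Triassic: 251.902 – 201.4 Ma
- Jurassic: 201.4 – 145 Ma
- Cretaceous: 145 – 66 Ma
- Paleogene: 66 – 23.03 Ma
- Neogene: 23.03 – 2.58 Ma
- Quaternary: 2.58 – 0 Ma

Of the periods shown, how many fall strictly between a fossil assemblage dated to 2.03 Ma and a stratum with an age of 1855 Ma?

18

The older date is 1855 Ma and the younger is 2.03 Ma.
Periods with start < 1855 and end > 2.03 Ma: Statherian (1800–1600), Calymmian (1600–1400), Ectasian (1400–1200), Stenian (1200–1000), Tonian (1000–720), Cryogenian (720–635), Ediacaran (635–538.8), Cambrian (538.8–485.4), Ordovician (485.4–443.8), Silurian (443.8–419.2), Devonian (419.2–358.9), Carboniferous (358.9–298.9), Permian (298.9–251.902), Triassic (251.902–201.4), Jurassic (201.4–145), Cretaceous (145–66), Paleogene (66–23.03), Neogene (23.03–2.58).
That is 18 complete periods.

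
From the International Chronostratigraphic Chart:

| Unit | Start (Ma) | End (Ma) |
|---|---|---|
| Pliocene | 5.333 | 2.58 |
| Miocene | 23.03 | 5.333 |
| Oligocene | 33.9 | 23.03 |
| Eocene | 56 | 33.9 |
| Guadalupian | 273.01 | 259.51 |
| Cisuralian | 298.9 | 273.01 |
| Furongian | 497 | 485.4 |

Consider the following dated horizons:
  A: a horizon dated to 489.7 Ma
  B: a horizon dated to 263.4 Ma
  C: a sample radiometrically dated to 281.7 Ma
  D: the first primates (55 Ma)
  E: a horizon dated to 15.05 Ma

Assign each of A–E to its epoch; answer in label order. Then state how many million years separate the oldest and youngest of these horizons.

Match each age against the start–end ranges in the excerpt: A = 489.7 Ma → Furongian (497–485.4); B = 263.4 Ma → Guadalupian (273.01–259.51); C = 281.7 Ma → Cisuralian (298.9–273.01); D = 55 Ma → Eocene (56–33.9); E = 15.05 Ma → Miocene (23.03–5.333).
The largest age is 489.7 Ma and the smallest is 15.05 Ma; their difference is 474.65 Myr.

A — Furongian; B — Guadalupian; C — Cisuralian; D — Eocene; E — Miocene; span 474.65 million years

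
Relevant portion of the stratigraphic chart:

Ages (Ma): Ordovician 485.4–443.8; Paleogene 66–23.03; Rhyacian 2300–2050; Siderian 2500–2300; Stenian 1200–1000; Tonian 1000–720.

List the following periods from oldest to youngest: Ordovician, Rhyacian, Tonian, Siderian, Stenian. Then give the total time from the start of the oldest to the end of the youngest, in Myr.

Start ages (Ma): Siderian 2500, Rhyacian 2300, Stenian 1200, Tonian 1000, Ordovician 485.4.
Ordered oldest to youngest: Siderian, Rhyacian, Stenian, Tonian, Ordovician.
Span = 2500 − 443.8 = 2056.2 Myr.

Siderian → Rhyacian → Stenian → Tonian → Ordovician; total span 2056.2 Myr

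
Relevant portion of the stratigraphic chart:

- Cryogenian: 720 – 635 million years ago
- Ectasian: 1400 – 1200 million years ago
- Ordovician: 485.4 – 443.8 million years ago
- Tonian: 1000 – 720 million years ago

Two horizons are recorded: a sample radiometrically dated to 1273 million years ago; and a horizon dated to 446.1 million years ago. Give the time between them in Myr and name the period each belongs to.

Elapsed time: 1273 − 446.1 = 826.9 Myr.
1273 Ma lies within 1400–1200 Ma: Ectasian.
446.1 Ma lies within 485.4–443.8 Ma: Ordovician.

826.9 million years apart; the first in the Ectasian, the second in the Ordovician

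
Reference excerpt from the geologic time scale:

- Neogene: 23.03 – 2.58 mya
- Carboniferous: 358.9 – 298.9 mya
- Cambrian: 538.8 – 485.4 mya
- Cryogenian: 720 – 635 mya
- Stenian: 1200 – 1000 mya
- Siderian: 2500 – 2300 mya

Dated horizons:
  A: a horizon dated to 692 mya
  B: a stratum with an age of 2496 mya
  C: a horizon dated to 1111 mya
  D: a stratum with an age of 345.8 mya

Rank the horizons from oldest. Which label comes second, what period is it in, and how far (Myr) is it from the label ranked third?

C, in the Stenian; 419 million years to A

Larger Ma means older, so oldest first: B 2496 > C 1111 > A 692 > D 345.8.
Counting 2 along gives C (1111 Ma); the excerpt puts that inside the Stenian, 1200–1000 Ma.
Next in line is A (692 Ma), and 1111 − 692 = 419 Myr.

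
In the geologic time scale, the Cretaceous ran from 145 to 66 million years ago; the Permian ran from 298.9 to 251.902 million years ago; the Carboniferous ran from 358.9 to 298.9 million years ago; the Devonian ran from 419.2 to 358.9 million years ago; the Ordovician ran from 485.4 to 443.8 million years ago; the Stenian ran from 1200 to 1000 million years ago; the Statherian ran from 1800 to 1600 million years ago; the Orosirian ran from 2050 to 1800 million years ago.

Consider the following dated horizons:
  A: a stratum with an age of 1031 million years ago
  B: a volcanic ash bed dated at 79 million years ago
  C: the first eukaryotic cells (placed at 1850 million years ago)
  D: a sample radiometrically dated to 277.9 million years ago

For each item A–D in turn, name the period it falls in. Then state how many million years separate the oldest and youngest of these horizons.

A — Stenian; B — Cretaceous; C — Orosirian; D — Permian; span 1771 million years

A: 1031 Ma lies in 1200–1000 Ma, so Stenian.
B: 79 Ma lies in 145–66 Ma, so Cretaceous.
C: 1850 Ma lies in 2050–1800 Ma, so Orosirian.
D: 277.9 Ma lies in 298.9–251.902 Ma, so Permian.
Oldest = 1850 Ma, youngest = 79 Ma → span 1771 Myr.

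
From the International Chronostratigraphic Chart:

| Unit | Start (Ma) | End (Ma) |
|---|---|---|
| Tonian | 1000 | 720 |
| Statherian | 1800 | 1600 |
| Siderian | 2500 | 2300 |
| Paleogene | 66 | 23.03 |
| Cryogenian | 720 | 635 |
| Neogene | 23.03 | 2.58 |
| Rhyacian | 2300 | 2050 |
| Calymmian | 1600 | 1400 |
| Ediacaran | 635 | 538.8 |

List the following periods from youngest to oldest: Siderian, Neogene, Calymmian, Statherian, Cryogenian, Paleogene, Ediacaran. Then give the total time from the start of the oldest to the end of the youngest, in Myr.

From the excerpt: Siderian 2500–2300; Neogene 23.03–2.58; Calymmian 1600–1400; Statherian 1800–1600; Cryogenian 720–635; Paleogene 66–23.03; Ediacaran 635–538.8 (Ma).
Larger Ma is earlier, so the oldest is Siderian and the youngest is Neogene; youngest to oldest: Neogene, Paleogene, Ediacaran, Cryogenian, Calymmian, Statherian, Siderian.
Oldest start 2500 minus youngest end 2.58 gives 2497.42 Myr overall.

Neogene → Paleogene → Ediacaran → Cryogenian → Calymmian → Statherian → Siderian; total span 2497.42 Myr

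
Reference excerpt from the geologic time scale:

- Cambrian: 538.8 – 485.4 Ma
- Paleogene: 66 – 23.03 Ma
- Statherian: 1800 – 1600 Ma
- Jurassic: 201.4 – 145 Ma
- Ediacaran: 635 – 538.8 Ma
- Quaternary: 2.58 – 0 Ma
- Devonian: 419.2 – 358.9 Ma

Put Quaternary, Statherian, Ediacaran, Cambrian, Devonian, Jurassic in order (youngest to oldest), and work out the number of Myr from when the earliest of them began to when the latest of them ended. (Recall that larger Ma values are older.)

Quaternary → Jurassic → Devonian → Cambrian → Ediacaran → Statherian; total span 1800 Myr

From the excerpt: Quaternary 2.58–0; Statherian 1800–1600; Ediacaran 635–538.8; Cambrian 538.8–485.4; Devonian 419.2–358.9; Jurassic 201.4–145 (Ma).
Larger Ma is earlier, so the oldest is Statherian and the youngest is Quaternary; youngest to oldest: Quaternary, Jurassic, Devonian, Cambrian, Ediacaran, Statherian.
Oldest start 1800 minus youngest end 0 gives 1800 Myr overall.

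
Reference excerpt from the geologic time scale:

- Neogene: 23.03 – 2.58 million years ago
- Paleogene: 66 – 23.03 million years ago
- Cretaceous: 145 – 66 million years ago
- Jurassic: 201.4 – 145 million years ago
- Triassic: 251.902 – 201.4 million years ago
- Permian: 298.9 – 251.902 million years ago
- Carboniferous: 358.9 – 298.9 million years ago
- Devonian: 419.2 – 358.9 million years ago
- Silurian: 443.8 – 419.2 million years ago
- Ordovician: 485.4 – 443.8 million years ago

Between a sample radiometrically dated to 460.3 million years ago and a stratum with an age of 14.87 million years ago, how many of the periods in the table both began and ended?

8

460.3 Ma sits inside the Ordovician (485.4–443.8) and 14.87 Ma inside the Neogene (23.03–2.58); neither of those is wholly between the two dates.
The listed periods lying completely between them are Silurian, Devonian, Carboniferous, Permian, Triassic, Jurassic, Cretaceous, Paleogene — 8 in all.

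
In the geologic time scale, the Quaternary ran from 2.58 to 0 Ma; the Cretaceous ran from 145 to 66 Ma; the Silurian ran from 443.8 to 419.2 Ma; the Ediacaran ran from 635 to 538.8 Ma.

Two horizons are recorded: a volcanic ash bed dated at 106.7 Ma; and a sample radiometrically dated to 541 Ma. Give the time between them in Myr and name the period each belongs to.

434.3 million years apart; the first in the Cretaceous, the second in the Ediacaran

Elapsed time: 541 − 106.7 = 434.3 Myr.
106.7 Ma lies within 145–66 Ma: Cretaceous.
541 Ma lies within 635–538.8 Ma: Ediacaran.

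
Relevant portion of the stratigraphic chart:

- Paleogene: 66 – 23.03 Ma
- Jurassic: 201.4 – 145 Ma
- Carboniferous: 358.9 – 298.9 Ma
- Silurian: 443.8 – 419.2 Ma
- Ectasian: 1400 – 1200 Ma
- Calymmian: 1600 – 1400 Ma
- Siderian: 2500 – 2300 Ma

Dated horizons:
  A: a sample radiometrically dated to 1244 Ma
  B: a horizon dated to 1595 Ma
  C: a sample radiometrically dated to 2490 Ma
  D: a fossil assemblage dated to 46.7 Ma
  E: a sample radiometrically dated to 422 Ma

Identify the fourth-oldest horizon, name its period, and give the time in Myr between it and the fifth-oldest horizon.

E, in the Silurian; 375.3 million years to D

Larger Ma means older, so oldest first: C 2490 > B 1595 > A 1244 > E 422 > D 46.7.
Counting 4 along gives E (422 Ma); the excerpt puts that inside the Silurian, 443.8–419.2 Ma.
Next in line is D (46.7 Ma), and 422 − 46.7 = 375.3 Myr.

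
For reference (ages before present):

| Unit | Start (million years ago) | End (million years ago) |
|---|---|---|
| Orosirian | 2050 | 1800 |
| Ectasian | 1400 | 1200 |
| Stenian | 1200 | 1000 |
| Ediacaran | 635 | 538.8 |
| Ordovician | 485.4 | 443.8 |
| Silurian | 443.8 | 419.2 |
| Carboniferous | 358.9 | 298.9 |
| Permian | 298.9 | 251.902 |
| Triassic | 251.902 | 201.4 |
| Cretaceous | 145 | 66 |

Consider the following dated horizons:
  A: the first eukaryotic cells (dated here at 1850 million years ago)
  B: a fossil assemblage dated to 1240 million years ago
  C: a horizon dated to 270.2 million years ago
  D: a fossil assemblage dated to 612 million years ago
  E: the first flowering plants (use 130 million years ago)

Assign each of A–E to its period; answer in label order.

Match each age against the start–end ranges in the excerpt: A = 1850 Ma → Orosirian (2050–1800); B = 1240 Ma → Ectasian (1400–1200); C = 270.2 Ma → Permian (298.9–251.902); D = 612 Ma → Ediacaran (635–538.8); E = 130 Ma → Cretaceous (145–66).

A — Orosirian; B — Ectasian; C — Permian; D — Ediacaran; E — Cretaceous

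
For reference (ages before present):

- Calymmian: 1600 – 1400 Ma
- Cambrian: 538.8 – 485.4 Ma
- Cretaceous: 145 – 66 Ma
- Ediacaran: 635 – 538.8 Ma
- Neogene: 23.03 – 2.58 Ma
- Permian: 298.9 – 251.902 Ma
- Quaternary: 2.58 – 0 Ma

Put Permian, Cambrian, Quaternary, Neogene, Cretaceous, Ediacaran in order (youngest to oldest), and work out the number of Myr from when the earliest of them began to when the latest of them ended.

Quaternary, Neogene, Cretaceous, Permian, Cambrian, Ediacaran; total span 635 Myr

Start ages (Ma): Ediacaran 635, Cambrian 538.8, Permian 298.9, Cretaceous 145, Neogene 23.03, Quaternary 2.58.
Ordered youngest to oldest: Quaternary, Neogene, Cretaceous, Permian, Cambrian, Ediacaran.
Span = 635 − 0 = 635 Myr.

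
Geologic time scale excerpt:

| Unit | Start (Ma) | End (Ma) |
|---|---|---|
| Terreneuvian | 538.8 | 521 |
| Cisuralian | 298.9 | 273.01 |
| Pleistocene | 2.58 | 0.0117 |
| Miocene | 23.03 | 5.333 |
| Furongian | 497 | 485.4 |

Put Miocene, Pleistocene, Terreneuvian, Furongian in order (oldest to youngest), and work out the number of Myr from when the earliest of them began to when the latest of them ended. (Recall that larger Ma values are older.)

From the excerpt: Miocene 23.03–5.333; Pleistocene 2.58–0.0117; Terreneuvian 538.8–521; Furongian 497–485.4 (Ma).
Larger Ma is earlier, so the oldest is Terreneuvian and the youngest is Pleistocene; oldest to youngest: Terreneuvian, Furongian, Miocene, Pleistocene.
Oldest start 538.8 minus youngest end 0.0117 gives 538.7883 Myr overall.

Terreneuvian → Furongian → Miocene → Pleistocene; total span 538.7883 Myr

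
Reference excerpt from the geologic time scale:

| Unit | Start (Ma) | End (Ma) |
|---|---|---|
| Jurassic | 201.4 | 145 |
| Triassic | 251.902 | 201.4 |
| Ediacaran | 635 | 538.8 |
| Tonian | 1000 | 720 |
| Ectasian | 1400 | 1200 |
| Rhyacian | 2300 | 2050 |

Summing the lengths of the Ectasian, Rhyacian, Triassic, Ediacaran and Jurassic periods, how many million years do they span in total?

653.102 million years

Each duration: Ectasian = 200; Rhyacian = 250; Triassic = 50.502; Ediacaran = 96.2; Jurassic = 56.4.
Sum: 200 + 250 + 50.502 + 96.2 + 56.4 = 653.102 Myr.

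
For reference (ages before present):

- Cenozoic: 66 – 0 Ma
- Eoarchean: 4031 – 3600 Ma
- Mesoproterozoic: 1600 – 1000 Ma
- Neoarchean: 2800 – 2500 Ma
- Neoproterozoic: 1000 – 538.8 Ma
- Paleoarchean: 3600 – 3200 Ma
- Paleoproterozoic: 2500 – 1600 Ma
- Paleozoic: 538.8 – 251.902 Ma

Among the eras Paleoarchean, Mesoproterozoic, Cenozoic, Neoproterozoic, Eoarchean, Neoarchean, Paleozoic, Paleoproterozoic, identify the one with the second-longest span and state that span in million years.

Start − end for each: Paleoarchean 3600 − 3200 = 400; Mesoproterozoic 1600 − 1000 = 600; Cenozoic 66 − 0 = 66; Neoproterozoic 1000 − 538.8 = 461.2; Eoarchean 4031 − 3600 = 431; Neoarchean 2800 − 2500 = 300; Paleozoic 538.8 − 251.902 = 286.898; Paleoproterozoic 2500 − 1600 = 900.
Ranking these from longest: Paleoproterozoic > Mesoproterozoic > Neoproterozoic > Eoarchean > Paleoarchean > Neoarchean > Paleozoic > Cenozoic.
Position 2 in that ranking is Mesoproterozoic, which lasted 600 Myr.

Mesoproterozoic, 600 million years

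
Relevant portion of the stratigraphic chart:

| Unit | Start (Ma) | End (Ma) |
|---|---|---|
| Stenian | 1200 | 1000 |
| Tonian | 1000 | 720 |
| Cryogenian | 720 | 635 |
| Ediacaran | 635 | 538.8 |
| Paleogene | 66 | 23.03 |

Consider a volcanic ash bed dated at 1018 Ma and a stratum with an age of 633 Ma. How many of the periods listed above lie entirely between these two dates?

2

1018 Ma sits inside the Stenian (1200–1000) and 633 Ma inside the Ediacaran (635–538.8); neither of those is wholly between the two dates.
The listed periods lying completely between them are Tonian, Cryogenian — 2 in all.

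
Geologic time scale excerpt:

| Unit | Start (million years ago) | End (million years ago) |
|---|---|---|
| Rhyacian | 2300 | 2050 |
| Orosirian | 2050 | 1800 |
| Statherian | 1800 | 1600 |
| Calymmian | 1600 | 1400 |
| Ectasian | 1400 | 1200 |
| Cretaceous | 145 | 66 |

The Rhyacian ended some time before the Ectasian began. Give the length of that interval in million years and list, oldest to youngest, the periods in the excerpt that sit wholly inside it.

End of Rhyacian = 2050 Ma; start of Ectasian = 1400 Ma.
Gap = 2050 − 1400 = 650 Myr.
Periods wholly inside 2050–1400 Ma: Orosirian (2050–1800), Statherian (1800–1600), Calymmian (1600–1400).

650 million years; Orosirian, Statherian, Calymmian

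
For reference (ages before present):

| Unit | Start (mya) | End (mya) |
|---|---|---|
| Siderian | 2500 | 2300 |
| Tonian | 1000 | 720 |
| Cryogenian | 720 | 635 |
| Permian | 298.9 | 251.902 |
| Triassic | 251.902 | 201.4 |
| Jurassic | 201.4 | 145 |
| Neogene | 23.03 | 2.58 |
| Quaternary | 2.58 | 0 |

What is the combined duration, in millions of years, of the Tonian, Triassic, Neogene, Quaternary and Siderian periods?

553.532 million years

Each duration: Tonian = 280; Triassic = 50.502; Neogene = 20.45; Quaternary = 2.58; Siderian = 200.
Sum: 280 + 50.502 + 20.45 + 2.58 + 200 = 553.532 Myr.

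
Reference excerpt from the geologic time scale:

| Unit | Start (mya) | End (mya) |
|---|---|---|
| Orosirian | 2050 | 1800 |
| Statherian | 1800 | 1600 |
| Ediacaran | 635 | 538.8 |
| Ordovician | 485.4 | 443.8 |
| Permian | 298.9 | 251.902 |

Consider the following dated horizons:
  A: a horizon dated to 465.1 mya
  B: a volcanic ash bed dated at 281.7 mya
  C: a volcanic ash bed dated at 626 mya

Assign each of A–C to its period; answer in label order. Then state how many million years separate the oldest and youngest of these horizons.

A — Ordovician; B — Permian; C — Ediacaran; span 344.3 million years

A: 465.1 Ma lies in 485.4–443.8 Ma, so Ordovician.
B: 281.7 Ma lies in 298.9–251.902 Ma, so Permian.
C: 626 Ma lies in 635–538.8 Ma, so Ediacaran.
Oldest = 626 Ma, youngest = 281.7 Ma → span 344.3 Myr.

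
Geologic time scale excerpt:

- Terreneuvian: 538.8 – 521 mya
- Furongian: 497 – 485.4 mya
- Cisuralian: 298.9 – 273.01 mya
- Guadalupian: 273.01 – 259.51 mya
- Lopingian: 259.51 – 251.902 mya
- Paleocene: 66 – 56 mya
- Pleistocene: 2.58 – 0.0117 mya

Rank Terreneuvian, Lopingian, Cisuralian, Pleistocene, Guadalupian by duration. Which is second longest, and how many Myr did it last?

Terreneuvian, 17.8 million years

Start − end for each: Terreneuvian 538.8 − 521 = 17.8; Lopingian 259.51 − 251.902 = 7.608; Cisuralian 298.9 − 273.01 = 25.89; Pleistocene 2.58 − 0.0117 = 2.5683; Guadalupian 273.01 − 259.51 = 13.5.
Ranking these from longest: Cisuralian > Terreneuvian > Guadalupian > Lopingian > Pleistocene.
Position 2 in that ranking is Terreneuvian, which lasted 17.8 Myr.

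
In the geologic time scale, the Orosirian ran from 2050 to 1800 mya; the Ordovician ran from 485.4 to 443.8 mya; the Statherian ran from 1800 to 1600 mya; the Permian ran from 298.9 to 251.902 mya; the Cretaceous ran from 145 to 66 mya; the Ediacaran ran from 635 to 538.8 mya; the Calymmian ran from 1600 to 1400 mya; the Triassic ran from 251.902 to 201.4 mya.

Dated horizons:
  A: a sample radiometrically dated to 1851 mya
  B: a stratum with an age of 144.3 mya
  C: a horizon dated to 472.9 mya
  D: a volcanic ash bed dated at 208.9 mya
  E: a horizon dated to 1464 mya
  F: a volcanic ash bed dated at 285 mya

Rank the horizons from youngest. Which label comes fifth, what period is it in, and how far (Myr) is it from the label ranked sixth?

Sorted youngest-first by Ma: B (144.3), D (208.9), F (285), C (472.9), E (1464), A (1851).
The fifth youngest is E at 1464 Ma, which lies in 1600–1400 Ma: the Calymmian.
The sixth youngest is A at 1851 Ma; separation = |1464 − 1851| = 387 Myr.

E, in the Calymmian; 387 million years to A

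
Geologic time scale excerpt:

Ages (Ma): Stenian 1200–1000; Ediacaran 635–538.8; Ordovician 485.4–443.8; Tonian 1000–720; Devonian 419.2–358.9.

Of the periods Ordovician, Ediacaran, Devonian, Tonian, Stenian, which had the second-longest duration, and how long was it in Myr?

Start − end for each: Ordovician 485.4 − 443.8 = 41.6; Ediacaran 635 − 538.8 = 96.2; Devonian 419.2 − 358.9 = 60.3; Tonian 1000 − 720 = 280; Stenian 1200 − 1000 = 200.
Ranking these from longest: Tonian > Stenian > Ediacaran > Devonian > Ordovician.
Position 2 in that ranking is Stenian, which lasted 200 Myr.

Stenian, 200 million years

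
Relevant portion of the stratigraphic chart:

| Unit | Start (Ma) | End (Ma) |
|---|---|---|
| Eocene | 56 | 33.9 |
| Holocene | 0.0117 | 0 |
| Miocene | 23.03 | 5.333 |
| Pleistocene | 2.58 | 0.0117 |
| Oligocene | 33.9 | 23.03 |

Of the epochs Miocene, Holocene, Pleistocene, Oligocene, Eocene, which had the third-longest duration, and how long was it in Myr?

Start − end for each: Miocene 23.03 − 5.333 = 17.697; Holocene 0.0117 − 0 = 0.0117; Pleistocene 2.58 − 0.0117 = 2.5683; Oligocene 33.9 − 23.03 = 10.87; Eocene 56 − 33.9 = 22.1.
Ranking these from longest: Eocene > Miocene > Oligocene > Pleistocene > Holocene.
Position 3 in that ranking is Oligocene, which lasted 10.87 Myr.

Oligocene, 10.87 million years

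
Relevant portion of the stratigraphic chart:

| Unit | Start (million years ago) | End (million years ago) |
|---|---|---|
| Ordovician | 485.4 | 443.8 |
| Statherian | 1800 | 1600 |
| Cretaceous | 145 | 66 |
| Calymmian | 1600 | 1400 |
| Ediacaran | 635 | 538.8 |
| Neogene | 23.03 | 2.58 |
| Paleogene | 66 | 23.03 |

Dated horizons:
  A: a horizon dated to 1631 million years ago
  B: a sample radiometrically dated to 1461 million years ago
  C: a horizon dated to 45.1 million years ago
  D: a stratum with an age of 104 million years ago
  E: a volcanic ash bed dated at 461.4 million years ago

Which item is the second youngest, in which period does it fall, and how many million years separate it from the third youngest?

Sorted youngest-first by Ma: C (45.1), D (104), E (461.4), B (1461), A (1631).
The second youngest is D at 104 Ma, which lies in 145–66 Ma: the Cretaceous.
The third youngest is E at 461.4 Ma; separation = |104 − 461.4| = 357.4 Myr.

D, in the Cretaceous; 357.4 million years to E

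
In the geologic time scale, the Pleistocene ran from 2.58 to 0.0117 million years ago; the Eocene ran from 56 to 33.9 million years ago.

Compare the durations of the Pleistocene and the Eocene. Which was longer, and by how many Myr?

Pleistocene: 2.58 − 0.0117 = 2.5683 Myr.
Eocene: 56 − 33.9 = 22.1 Myr.
Difference: 22.1 − 2.5683 = 19.5317 Myr, so the Eocene was longer.

Eocene, by 19.5317 million years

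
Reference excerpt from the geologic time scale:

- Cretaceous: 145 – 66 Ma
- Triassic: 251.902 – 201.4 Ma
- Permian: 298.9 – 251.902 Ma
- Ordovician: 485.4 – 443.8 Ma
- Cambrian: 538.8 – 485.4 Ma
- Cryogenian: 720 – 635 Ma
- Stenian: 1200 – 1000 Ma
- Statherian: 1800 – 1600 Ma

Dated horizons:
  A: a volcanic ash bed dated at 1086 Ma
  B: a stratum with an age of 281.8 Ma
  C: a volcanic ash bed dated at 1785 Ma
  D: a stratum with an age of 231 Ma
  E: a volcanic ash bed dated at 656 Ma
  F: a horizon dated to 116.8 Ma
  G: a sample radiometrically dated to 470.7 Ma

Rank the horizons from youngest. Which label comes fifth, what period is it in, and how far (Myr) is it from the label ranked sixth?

Sorted youngest-first by Ma: F (116.8), D (231), B (281.8), G (470.7), E (656), A (1086), C (1785).
The fifth youngest is E at 656 Ma, which lies in 720–635 Ma: the Cryogenian.
The sixth youngest is A at 1086 Ma; separation = |656 − 1086| = 430 Myr.

E, in the Cryogenian; 430 million years to A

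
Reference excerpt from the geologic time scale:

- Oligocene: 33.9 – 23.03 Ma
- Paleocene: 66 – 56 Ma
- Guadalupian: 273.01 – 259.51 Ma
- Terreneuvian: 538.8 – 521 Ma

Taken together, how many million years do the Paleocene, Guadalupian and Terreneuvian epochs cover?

41.3 million years

Each duration: Paleocene = 10; Guadalupian = 13.5; Terreneuvian = 17.8.
Sum: 10 + 13.5 + 17.8 = 41.3 Myr.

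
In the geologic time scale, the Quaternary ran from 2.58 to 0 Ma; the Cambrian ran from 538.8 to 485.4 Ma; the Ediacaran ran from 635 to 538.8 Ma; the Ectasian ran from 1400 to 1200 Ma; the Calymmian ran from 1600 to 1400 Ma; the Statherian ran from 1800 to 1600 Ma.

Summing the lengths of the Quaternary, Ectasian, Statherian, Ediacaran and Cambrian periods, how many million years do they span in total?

Each duration: Quaternary = 2.58; Ectasian = 200; Statherian = 200; Ediacaran = 96.2; Cambrian = 53.4.
Sum: 2.58 + 200 + 200 + 96.2 + 53.4 = 552.18 Myr.

552.18 million years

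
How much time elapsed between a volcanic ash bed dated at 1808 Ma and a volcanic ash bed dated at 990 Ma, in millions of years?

1808 − 990 = 818 million years.

818 million years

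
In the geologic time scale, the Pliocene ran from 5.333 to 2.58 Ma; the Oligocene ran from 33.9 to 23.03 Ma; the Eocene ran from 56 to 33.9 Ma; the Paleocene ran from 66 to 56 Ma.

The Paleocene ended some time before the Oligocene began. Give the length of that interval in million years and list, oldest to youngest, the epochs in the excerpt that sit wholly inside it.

22.1 million years; Eocene

End of Paleocene = 56 Ma; start of Oligocene = 33.9 Ma.
Gap = 56 − 33.9 = 22.1 Myr.
Epochs wholly inside 56–33.9 Ma: Eocene (56–33.9).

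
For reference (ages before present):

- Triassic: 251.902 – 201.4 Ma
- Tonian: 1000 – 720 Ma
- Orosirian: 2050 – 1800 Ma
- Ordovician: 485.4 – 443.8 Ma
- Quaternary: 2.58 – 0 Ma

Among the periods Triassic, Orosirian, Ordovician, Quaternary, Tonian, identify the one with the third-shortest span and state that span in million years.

Durations: Triassic 50.502; Orosirian 250; Ordovician 41.6; Quaternary 2.58; Tonian 280 Myr.
Sorted shortest-first: Quaternary (2.58), Ordovician (41.6), Triassic (50.502), Orosirian (250), Tonian (280).
The third shortest is Triassic at 50.502 Myr.

Triassic, 50.502 million years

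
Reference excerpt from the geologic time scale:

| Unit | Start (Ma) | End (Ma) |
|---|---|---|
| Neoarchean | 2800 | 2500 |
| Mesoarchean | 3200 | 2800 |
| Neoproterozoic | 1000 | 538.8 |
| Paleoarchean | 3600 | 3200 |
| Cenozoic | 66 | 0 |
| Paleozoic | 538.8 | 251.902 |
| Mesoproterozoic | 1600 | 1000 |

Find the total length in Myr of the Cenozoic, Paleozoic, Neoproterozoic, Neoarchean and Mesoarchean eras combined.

1514.098 million years

Duration is start − end for each: (66 − 0) + (538.8 − 251.902) + (1000 − 538.8) + (2800 − 2500) + (3200 − 2800).
That is 66 + 286.898 + 461.2 + 300 + 400, which totals 1514.098 million years.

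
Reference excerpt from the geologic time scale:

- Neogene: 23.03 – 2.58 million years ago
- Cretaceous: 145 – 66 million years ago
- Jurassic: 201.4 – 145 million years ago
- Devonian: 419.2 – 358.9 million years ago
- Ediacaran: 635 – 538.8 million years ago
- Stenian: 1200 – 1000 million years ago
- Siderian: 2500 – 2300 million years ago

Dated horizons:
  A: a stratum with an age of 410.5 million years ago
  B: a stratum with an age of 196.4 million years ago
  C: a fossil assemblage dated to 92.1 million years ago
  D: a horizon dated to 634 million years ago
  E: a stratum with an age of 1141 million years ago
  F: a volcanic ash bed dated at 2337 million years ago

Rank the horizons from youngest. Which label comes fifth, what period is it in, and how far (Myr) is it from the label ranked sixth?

Smaller Ma means younger, so youngest first: C 92.1 < B 196.4 < A 410.5 < D 634 < E 1141 < F 2337.
Counting 5 along gives E (1141 Ma); the excerpt puts that inside the Stenian, 1200–1000 Ma.
Next in line is F (2337 Ma), and 2337 − 1141 = 1196 Myr.

E, in the Stenian; 1196 million years to F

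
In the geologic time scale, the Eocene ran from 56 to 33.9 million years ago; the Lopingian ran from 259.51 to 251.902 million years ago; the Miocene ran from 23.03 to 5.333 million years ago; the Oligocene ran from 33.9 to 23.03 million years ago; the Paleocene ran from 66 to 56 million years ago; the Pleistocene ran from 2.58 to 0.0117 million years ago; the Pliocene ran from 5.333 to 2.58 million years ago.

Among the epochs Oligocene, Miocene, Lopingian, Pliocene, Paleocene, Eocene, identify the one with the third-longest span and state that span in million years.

Oligocene, 10.87 million years

Durations: Oligocene 10.87; Miocene 17.697; Lopingian 7.608; Pliocene 2.753; Paleocene 10; Eocene 22.1 Myr.
Sorted longest-first: Eocene (22.1), Miocene (17.697), Oligocene (10.87), Paleocene (10), Lopingian (7.608), Pliocene (2.753).
The third longest is Oligocene at 10.87 Myr.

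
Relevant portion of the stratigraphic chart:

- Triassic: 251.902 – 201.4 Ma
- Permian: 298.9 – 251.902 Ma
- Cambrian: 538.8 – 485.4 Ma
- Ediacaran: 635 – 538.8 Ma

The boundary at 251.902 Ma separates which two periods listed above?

The Permian ends at 251.902 Ma and the Triassic begins at 251.902 Ma, so they share that boundary.

Permian and Triassic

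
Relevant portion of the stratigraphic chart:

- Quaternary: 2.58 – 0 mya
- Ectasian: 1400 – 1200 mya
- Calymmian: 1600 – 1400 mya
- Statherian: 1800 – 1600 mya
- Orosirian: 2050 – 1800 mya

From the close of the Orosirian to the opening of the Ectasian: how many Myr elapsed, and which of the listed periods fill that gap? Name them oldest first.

End of Orosirian = 1800 Ma; start of Ectasian = 1400 Ma.
Gap = 1800 − 1400 = 400 Myr.
Periods wholly inside 1800–1400 Ma: Statherian (1800–1600), Calymmian (1600–1400).

400 million years; Statherian, Calymmian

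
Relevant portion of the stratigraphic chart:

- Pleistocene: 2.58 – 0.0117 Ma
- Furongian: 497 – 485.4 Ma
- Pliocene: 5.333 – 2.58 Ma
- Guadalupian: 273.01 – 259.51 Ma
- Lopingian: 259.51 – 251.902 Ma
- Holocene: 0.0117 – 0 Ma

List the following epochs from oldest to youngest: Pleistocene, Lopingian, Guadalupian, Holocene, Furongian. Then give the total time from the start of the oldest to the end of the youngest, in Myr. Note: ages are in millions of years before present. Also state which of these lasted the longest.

Start ages (Ma): Furongian 497, Guadalupian 273.01, Lopingian 259.51, Pleistocene 2.58, Holocene 0.0117.
Ordered oldest to youngest: Furongian, Guadalupian, Lopingian, Pleistocene, Holocene.
Span = 497 − 0 = 497 Myr.
Durations: Holocene 0.0117, Lopingian 7.608, Guadalupian 13.5, Pleistocene 2.5683, Furongian 11.6 → longest is Guadalupian (13.5 Myr).

Furongian, Guadalupian, Lopingian, Pleistocene, Holocene; total span 497 Myr; longest is Guadalupian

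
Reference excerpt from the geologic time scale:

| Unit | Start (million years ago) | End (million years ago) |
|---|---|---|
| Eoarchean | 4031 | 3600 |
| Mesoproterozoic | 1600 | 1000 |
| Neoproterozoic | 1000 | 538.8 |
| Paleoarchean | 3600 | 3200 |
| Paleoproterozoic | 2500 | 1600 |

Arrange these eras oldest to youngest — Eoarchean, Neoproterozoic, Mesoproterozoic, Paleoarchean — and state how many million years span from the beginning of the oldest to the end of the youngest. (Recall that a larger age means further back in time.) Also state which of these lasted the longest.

Eoarchean → Paleoarchean → Mesoproterozoic → Neoproterozoic; total span 3492.2 Myr; longest is Mesoproterozoic

Start ages (Ma): Eoarchean 4031, Paleoarchean 3600, Mesoproterozoic 1600, Neoproterozoic 1000.
Ordered oldest to youngest: Eoarchean, Paleoarchean, Mesoproterozoic, Neoproterozoic.
Span = 4031 − 538.8 = 3492.2 Myr.
Durations: Neoproterozoic 461.2, Eoarchean 431, Paleoarchean 400, Mesoproterozoic 600 → longest is Mesoproterozoic (600 Myr).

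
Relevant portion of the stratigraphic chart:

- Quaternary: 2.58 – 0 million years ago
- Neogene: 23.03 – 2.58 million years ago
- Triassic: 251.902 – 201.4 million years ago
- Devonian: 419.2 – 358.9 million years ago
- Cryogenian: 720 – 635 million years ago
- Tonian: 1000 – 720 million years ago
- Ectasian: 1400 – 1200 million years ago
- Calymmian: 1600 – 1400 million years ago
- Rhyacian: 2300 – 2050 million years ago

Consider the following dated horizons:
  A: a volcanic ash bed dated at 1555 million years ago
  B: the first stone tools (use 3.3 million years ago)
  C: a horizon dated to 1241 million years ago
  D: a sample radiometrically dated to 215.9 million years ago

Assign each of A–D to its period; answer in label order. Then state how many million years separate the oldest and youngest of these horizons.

A: 1555 Ma lies in 1600–1400 Ma, so Calymmian.
B: 3.3 Ma lies in 23.03–2.58 Ma, so Neogene.
C: 1241 Ma lies in 1400–1200 Ma, so Ectasian.
D: 215.9 Ma lies in 251.902–201.4 Ma, so Triassic.
Oldest = 1555 Ma, youngest = 3.3 Ma → span 1551.7 Myr.

A — Calymmian; B — Neogene; C — Ectasian; D — Triassic; span 1551.7 million years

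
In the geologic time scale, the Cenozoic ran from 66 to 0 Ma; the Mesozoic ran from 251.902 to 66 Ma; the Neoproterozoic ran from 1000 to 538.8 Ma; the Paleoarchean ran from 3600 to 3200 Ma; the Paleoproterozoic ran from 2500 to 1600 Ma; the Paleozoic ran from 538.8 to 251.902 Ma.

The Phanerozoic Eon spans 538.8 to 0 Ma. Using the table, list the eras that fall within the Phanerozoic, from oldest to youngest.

Paleozoic, Mesozoic, Cenozoic

Eras with both bounds inside 538.8–0 Ma: Paleozoic (538.8–251.902), Mesozoic (251.902–66), Cenozoic (66–0).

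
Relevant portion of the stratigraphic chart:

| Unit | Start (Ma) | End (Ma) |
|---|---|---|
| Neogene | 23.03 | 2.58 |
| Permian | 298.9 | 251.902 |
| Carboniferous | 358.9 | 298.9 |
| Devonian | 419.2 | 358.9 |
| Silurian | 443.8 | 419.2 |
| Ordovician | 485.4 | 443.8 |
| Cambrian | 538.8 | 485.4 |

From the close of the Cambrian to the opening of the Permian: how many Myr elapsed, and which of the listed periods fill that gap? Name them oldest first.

End of Cambrian = 485.4 Ma; start of Permian = 298.9 Ma.
Gap = 485.4 − 298.9 = 186.5 Myr.
Periods wholly inside 485.4–298.9 Ma: Ordovician (485.4–443.8), Silurian (443.8–419.2), Devonian (419.2–358.9), Carboniferous (358.9–298.9).

186.5 million years; Ordovician, Silurian, Devonian, Carboniferous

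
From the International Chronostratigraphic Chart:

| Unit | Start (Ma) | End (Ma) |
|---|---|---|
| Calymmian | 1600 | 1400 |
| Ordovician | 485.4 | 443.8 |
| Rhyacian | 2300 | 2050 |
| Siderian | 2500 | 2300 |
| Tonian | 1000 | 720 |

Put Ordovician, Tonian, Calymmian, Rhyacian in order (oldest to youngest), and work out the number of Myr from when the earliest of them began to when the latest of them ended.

Rhyacian → Calymmian → Tonian → Ordovician; total span 1856.2 Myr

Start ages (Ma): Rhyacian 2300, Calymmian 1600, Tonian 1000, Ordovician 485.4.
Ordered oldest to youngest: Rhyacian, Calymmian, Tonian, Ordovician.
Span = 2300 − 443.8 = 1856.2 Myr.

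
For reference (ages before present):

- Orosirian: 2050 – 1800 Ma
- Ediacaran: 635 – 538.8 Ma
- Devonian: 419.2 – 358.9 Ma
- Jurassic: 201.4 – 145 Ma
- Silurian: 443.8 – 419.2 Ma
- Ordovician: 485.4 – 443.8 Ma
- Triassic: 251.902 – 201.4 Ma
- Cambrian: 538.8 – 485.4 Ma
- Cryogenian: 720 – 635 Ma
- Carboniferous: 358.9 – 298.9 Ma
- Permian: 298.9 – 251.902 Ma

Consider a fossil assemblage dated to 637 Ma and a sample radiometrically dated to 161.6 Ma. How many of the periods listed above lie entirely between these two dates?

8

637 Ma sits inside the Cryogenian (720–635) and 161.6 Ma inside the Jurassic (201.4–145); neither of those is wholly between the two dates.
The listed periods lying completely between them are Ediacaran, Cambrian, Ordovician, Silurian, Devonian, Carboniferous, Permian, Triassic — 8 in all.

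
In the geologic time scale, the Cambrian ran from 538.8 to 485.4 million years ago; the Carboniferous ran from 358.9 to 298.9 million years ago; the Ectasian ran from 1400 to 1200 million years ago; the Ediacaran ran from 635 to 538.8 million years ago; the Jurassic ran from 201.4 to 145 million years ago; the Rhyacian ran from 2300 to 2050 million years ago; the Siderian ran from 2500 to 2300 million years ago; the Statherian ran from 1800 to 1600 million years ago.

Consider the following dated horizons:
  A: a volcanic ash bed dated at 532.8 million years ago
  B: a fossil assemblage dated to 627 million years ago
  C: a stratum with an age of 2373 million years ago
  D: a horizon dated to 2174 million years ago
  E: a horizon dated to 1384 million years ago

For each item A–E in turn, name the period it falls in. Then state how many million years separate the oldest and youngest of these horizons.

Match each age against the start–end ranges in the excerpt: A = 532.8 Ma → Cambrian (538.8–485.4); B = 627 Ma → Ediacaran (635–538.8); C = 2373 Ma → Siderian (2500–2300); D = 2174 Ma → Rhyacian (2300–2050); E = 1384 Ma → Ectasian (1400–1200).
The largest age is 2373 Ma and the smallest is 532.8 Ma; their difference is 1840.2 Myr.

A — Cambrian; B — Ediacaran; C — Siderian; D — Rhyacian; E — Ectasian; span 1840.2 million years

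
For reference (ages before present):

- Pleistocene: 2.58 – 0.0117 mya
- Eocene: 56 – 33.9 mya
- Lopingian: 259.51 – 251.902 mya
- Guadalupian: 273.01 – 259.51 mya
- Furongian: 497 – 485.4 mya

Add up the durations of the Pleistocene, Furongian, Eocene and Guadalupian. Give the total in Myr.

Each duration: Pleistocene = 2.5683; Furongian = 11.6; Eocene = 22.1; Guadalupian = 13.5.
Sum: 2.5683 + 11.6 + 22.1 + 13.5 = 49.7683 Myr.

49.7683 million years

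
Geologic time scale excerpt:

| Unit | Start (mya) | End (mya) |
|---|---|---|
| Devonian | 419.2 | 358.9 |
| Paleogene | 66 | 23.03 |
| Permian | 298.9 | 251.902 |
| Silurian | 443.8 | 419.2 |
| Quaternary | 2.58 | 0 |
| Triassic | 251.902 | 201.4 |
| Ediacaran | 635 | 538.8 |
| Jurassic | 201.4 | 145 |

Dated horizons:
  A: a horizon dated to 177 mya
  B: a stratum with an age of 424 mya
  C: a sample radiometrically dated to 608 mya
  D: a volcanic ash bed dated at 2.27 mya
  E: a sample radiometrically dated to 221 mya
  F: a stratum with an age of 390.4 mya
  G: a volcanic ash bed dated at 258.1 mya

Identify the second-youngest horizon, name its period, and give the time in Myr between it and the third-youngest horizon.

Sorted youngest-first by Ma: D (2.27), A (177), E (221), G (258.1), F (390.4), B (424), C (608).
The second youngest is A at 177 Ma, which lies in 201.4–145 Ma: the Jurassic.
The third youngest is E at 221 Ma; separation = |177 − 221| = 44 Myr.

A, in the Jurassic; 44 million years to E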